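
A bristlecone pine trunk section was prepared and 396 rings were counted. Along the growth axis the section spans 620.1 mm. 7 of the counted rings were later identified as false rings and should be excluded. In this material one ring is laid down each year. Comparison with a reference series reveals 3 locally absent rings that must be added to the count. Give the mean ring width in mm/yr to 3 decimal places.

Adjusted count: 396 − 7 + 3 = 392 rings.
Mean rate = 620.1 mm / 392 years ≈ 1.582 mm/yr.

1.582 mm/yr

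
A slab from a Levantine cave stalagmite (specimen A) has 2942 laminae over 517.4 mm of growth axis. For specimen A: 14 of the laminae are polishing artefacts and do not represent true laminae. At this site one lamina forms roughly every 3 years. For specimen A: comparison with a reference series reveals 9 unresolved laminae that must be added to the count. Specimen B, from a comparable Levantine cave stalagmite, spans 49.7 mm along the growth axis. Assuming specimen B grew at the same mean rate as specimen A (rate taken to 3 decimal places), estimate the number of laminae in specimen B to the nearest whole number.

Specimen A: correcting the raw count gives 2942 − 14 + 9 = 2937 true laminae.
Specimen A: multiplying by 3 years per lamina: 2937 × 3 = 8811 years.
A: Extension rate ≈ 517.4 / 8811 = 0.059 mm/year.
B spans 49.7 / 0.059 = 842.37 years; at 3 years per lamina that is 842.37 / 3 ≈ 281 laminae.

281 laminae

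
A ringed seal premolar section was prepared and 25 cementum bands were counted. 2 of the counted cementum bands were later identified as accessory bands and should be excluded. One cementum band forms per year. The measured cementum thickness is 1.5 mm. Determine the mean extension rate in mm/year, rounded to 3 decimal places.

0.065 mm/year

Correcting the raw count gives 25 − 2 = 23 true cementum bands.
1.5 mm over 23 years gives 1.5 / 23 ≈ 0.065 mm/year.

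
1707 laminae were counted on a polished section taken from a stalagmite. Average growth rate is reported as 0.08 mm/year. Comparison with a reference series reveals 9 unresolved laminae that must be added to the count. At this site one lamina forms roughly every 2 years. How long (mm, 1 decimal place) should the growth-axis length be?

274.6 mm

True lamina count = 1707 + 9 = 1716.
At 2 years per lamina, 1716 × 2 = 3432 years.
3432 years at 0.08 mm/year gives 0.08 × 3432 = 274.6 mm.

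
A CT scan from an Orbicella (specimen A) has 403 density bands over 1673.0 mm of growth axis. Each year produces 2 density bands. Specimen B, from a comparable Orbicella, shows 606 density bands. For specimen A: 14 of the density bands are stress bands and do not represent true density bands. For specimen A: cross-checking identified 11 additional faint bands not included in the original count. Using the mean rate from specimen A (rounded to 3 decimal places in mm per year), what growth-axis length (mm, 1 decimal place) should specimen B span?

2534.6 mm

Specimen A: after corrections the count is 403 − 14 + 11 = 400 density bands.
Specimen A: with 2 density bands per year, 400 / 2 = 200 years.
A: Extension rate ≈ 1673.0 / 200 = 8.365 mm per year.
Specimen B: with 2 density bands per year, 606 / 2 = 303 years. Length of B = 8.365 × 303 = 2534.6 mm.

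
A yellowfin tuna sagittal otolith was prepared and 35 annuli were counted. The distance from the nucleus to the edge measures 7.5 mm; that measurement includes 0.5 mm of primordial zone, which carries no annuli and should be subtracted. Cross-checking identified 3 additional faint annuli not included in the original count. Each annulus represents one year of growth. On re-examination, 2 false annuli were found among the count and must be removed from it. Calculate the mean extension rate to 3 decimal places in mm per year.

Correcting the raw count gives 35 − 2 + 3 = 36 true annuli.
Removing the 0.5 mm offcut leaves 7.5 − 0.5 = 7.0 mm.
Extension rate ≈ 7.0 / 36 = 0.194 mm per year.

0.194 mm per year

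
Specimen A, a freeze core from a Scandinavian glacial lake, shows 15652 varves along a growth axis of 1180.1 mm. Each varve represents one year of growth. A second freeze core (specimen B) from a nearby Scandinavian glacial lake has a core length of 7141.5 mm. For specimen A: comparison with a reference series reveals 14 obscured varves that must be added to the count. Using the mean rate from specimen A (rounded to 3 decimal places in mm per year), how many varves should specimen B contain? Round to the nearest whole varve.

Specimen A: adjusted count: 15652 + 14 = 15666 varves.
A: Mean rate = 1180.1 mm / 15666 years ≈ 0.075 mm per year.
For B, 7141.5 / 0.075 = 95220.00 years ≈ 95220 varves.

95220 varves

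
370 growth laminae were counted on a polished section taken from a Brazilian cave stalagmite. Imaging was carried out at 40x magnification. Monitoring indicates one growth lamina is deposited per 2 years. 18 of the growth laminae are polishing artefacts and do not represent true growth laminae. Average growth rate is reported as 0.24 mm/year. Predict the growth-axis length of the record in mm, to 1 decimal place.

169.0 mm

After corrections the count is 370 − 18 = 352 growth laminae.
Multiplying by 2 years per growth lamina: 352 × 2 = 704 years.
Predicted length = 0.24 mm/year × 704 years = 169.0 mm.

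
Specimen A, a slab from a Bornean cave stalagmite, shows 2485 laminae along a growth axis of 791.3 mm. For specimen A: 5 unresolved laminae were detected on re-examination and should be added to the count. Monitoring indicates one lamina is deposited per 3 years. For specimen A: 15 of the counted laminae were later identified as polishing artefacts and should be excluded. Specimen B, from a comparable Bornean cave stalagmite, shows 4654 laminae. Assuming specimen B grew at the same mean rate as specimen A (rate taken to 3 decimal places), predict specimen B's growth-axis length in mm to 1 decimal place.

Specimen A: after corrections the count is 2485 − 15 + 5 = 2475 laminae.
Specimen A: at 3 years per lamina, 2475 × 3 = 7425 years.
A: Mean rate = 791.3 mm / 7425 years ≈ 0.107 mm/yr.
Specimen B: 4654 laminae at 3 years each span 4654 × 3 = 13962 years. B's length ≈ 0.107 × 13962 = 1493.9 mm.

1493.9 mm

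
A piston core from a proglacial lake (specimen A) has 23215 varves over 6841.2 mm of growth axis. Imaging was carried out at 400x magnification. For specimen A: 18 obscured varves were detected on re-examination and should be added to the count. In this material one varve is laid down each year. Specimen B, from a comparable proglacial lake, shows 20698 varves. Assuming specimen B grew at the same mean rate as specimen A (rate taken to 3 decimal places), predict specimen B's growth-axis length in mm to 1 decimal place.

Specimen A: correcting the raw count gives 23215 + 18 = 23233 true varves.
A: Extension rate ≈ 6841.2 / 23233 = 0.294 mm/yr.
Length of B = 0.294 × 20698 = 6085.2 mm.

6085.2 mm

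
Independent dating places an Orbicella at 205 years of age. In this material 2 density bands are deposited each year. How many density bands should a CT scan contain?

With 2 density bands per year, 205 years would produce 205 × 2 = 410 density bands.
So 410 density bands should be present.

410 density bands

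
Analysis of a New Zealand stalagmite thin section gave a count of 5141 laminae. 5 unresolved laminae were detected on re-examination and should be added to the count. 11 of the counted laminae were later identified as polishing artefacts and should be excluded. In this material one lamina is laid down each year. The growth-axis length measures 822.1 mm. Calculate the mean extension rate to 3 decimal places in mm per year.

After corrections the count is 5141 − 11 + 5 = 5135 laminae.
Extension rate ≈ 822.1 / 5135 = 0.160 mm per year.

0.160 mm per year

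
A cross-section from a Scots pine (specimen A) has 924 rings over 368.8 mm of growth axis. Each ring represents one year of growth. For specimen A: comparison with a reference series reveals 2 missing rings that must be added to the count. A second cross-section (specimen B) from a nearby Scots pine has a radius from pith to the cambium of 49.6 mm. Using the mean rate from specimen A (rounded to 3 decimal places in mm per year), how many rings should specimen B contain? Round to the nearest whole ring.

125 rings

Specimen A: correcting the raw count gives 924 + 2 = 926 true rings.
A: Extension rate ≈ 368.8 / 926 = 0.398 mm per year.
Specimen B: 49.6 mm / 0.398 mm per year = 124.62 years ≈ 125 rings.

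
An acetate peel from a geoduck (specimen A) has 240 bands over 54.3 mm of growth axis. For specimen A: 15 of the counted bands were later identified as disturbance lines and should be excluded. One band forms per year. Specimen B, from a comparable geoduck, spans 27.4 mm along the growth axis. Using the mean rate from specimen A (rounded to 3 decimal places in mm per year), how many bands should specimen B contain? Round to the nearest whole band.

114 bands

Specimen A: adjusted count: 240 − 15 = 225 bands.
A: Mean rate = 54.3 mm / 225 years ≈ 0.241 mm per year.
Specimen B: 27.4 mm / 0.241 mm per year = 113.69 years ≈ 114 bands.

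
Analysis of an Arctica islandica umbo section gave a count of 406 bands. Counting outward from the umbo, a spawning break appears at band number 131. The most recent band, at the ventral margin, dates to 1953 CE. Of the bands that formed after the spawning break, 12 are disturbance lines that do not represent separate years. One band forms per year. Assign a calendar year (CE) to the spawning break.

1690 CE

406 − 131 = 275 bands lie beyond the spawning break toward the ventral margin.
275 − 12 false = 263 true bands after the spawning break.
The band at the ventral margin is 1953 CE, so the spawning break dates to 1953 − 263 = 1690 CE.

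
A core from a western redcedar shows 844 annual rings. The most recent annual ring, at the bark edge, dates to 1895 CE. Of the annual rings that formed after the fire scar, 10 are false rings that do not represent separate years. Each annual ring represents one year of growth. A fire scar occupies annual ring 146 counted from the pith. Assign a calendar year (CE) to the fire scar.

844 − 146 = 698 annual rings lie beyond the fire scar toward the bark edge.
Excluding 10 false annual rings: 698 − 10 = 688.
The annual ring at the bark edge is 1895 CE, so the fire scar dates to 1895 − 688 = 1207 CE.

1207 CE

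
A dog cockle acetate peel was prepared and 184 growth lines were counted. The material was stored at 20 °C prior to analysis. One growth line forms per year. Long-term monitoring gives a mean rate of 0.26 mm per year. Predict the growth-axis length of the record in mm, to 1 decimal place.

The record spans 184 years at 0.26 mm per year.
Length ≈ 0.26 × 184 = 47.8 mm.

47.8 mm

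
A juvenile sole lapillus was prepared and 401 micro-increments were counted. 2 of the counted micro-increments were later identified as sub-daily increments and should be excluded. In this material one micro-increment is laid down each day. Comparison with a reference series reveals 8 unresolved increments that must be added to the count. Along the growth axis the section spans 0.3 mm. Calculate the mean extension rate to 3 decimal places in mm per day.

True micro-increment count = 401 − 2 + 8 = 407.
Mean rate = 0.3 mm / 407 days ≈ 0.001 mm per day.

0.001 mm per day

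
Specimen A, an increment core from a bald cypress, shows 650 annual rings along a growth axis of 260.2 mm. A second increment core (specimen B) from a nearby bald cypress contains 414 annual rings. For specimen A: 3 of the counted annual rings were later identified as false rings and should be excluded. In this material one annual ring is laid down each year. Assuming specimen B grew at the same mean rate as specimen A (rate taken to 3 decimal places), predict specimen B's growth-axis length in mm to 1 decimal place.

Specimen A: true annual ring count = 650 − 3 = 647.
A: 260.2 mm over 647 years gives 260.2 / 647 ≈ 0.402 mm per year.
B's length ≈ 0.402 × 414 = 166.4 mm.

166.4 mm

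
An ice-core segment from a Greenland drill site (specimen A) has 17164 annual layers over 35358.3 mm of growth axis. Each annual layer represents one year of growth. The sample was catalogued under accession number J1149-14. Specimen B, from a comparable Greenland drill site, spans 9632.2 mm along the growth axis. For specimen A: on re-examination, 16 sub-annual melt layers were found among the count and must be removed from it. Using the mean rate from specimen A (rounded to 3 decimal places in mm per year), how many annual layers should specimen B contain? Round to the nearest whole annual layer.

4671 annual layers

Specimen A: adjusted count: 17164 − 16 = 17148 annual layers.
A: 35358.3 mm over 17148 years gives 35358.3 / 17148 ≈ 2.062 mm/yr.
For B, 9632.2 / 2.062 = 4671.29 years ≈ 4671 annual layers.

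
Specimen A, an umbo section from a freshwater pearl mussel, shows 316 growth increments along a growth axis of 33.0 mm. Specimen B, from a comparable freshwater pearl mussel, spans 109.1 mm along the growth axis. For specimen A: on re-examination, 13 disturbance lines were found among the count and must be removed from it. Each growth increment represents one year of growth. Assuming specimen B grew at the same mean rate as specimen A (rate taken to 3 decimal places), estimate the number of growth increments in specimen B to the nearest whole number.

Specimen A: correcting the raw count gives 316 − 13 = 303 true growth increments.
A: Extension rate ≈ 33.0 / 303 = 0.109 mm/year.
Specimen B: 109.1 mm / 0.109 mm per year = 1000.92 years ≈ 1001 growth increments.

1001 growth increments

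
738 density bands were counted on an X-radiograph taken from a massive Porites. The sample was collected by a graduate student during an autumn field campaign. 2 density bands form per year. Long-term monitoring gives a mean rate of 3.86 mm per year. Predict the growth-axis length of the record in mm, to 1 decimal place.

1424.3 mm

With 2 density bands per year, 738 / 2 = 369 years.
Predicted length = 3.86 mm/year × 369 years = 1424.3 mm.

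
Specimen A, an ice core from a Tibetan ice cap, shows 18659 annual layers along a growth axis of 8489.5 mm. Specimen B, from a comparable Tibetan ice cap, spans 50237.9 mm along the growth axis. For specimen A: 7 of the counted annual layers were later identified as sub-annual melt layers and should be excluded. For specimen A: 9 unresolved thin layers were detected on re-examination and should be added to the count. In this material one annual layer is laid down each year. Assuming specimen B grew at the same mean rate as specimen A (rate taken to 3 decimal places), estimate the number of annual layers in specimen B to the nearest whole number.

110413 annual layers

Specimen A: true annual layer count = 18659 − 7 + 9 = 18661.
A: Mean rate = 8489.5 mm / 18661 years ≈ 0.455 mm/year.
Specimen B: 50237.9 mm / 0.455 mm per year = 110412.97 years ≈ 110413 annual layers.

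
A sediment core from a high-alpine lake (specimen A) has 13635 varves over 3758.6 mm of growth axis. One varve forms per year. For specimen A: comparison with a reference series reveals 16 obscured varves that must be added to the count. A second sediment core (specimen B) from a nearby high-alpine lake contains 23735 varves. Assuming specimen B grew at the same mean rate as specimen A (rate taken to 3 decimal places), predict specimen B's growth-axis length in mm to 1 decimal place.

Specimen A: adjusted count: 13635 + 16 = 13651 varves.
A: Mean rate = 3758.6 mm / 13651 years ≈ 0.275 mm per year.
B's length ≈ 0.275 × 23735 = 6527.1 mm.

6527.1 mm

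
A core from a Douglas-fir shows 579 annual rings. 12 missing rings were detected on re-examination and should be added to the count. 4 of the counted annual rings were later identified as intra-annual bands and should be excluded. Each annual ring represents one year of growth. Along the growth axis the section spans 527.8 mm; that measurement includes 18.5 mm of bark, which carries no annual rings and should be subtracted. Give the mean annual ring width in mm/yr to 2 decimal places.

After corrections the count is 579 − 4 + 12 = 587 annual rings.
Removing the 18.5 mm offcut leaves 527.8 − 18.5 = 509.3 mm.
Extension rate ≈ 509.3 / 587 = 0.87 mm/yr.

0.87 mm/yr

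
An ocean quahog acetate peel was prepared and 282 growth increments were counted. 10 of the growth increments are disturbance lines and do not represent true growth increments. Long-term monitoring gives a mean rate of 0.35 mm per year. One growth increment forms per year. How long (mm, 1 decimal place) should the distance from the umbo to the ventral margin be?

Correcting the raw count gives 282 − 10 = 272 true growth increments.
272 years at 0.35 mm/year gives 0.35 × 272 = 95.2 mm.

95.2 mm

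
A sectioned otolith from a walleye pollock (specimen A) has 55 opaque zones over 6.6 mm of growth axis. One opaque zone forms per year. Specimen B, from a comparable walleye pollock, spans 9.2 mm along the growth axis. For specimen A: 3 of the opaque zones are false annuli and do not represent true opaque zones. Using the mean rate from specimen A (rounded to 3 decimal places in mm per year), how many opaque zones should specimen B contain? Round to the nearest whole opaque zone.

72 opaque zones

Specimen A: adjusted count: 55 − 3 = 52 opaque zones.
A: Extension rate ≈ 6.6 / 52 = 0.127 mm per year.
Specimen B: 9.2 mm / 0.127 mm per year = 72.44 years ≈ 72 opaque zones.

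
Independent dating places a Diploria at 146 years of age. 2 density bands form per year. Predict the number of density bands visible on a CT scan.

146 years at 2 density bands per year gives 146 × 2 = 292 density bands.
So 292 density bands should be present.

292 density bands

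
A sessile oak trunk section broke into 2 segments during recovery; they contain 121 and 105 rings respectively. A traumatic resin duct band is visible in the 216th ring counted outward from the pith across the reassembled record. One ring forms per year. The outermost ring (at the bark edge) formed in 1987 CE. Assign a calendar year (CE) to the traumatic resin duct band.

1977 CE

Total rings = 121 + 105 = 226.
226 − 216 = 10 rings lie beyond the traumatic resin duct band toward the bark edge.
The ring at the bark edge is 1987 CE, so the traumatic resin duct band dates to 1987 − 10 = 1977 CE.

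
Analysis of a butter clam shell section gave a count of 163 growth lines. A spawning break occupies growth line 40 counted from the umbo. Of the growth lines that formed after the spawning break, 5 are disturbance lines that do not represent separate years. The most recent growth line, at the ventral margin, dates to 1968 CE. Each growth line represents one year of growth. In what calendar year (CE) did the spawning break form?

Between growth line 40 and the ventral margin there are 163 − 40 = 123 growth lines.
123 − 5 false = 118 true growth lines after the spawning break.
Counting back 118 years from 1968 CE places the spawning break in 1968 − 118 = 1850 CE.

1850 CE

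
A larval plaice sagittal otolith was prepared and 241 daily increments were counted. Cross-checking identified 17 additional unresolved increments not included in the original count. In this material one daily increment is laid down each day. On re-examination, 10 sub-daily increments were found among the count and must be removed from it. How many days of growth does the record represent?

248 days

Adjusted count: 241 − 10 + 17 = 248 daily increments.
At one daily increment per day, that is 248 days.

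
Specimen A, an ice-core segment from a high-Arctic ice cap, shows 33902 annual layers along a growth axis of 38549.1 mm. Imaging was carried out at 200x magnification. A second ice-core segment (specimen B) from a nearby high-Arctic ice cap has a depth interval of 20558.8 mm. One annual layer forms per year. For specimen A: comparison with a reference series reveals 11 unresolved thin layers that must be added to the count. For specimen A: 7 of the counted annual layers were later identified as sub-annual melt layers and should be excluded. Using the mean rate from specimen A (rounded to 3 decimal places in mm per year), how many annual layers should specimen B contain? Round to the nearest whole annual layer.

Specimen A: after corrections the count is 33902 − 7 + 11 = 33906 annual layers.
A: Extension rate ≈ 38549.1 / 33906 = 1.137 mm/yr.
Specimen B: 20558.8 mm / 1.137 mm per year = 18081.62 years ≈ 18082 annual layers.

18082 annual layers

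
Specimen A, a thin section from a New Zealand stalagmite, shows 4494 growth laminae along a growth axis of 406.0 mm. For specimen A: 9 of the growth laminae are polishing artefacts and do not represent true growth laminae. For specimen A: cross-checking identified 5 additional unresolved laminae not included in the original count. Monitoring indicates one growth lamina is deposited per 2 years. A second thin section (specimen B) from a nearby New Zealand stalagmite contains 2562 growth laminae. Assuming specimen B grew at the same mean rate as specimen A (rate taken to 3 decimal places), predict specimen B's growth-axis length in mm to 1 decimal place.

Specimen A: after corrections the count is 4494 − 9 + 5 = 4490 growth laminae.
Specimen A: 4490 growth laminae at 2 years each span 4490 × 2 = 8980 years.
A: Extension rate ≈ 406.0 / 8980 = 0.045 mm/year.
Specimen B: multiplying by 2 years per growth lamina: 2562 × 2 = 5124 years. For B, 0.045 mm/year × 5124 years = 230.6 mm.

230.6 mm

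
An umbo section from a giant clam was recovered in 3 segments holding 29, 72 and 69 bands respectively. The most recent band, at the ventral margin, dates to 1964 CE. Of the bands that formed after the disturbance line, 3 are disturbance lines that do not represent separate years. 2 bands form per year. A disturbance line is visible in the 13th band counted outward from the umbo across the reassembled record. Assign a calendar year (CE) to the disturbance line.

1887 CE

Total bands = 29 + 72 + 69 = 170.
The disturbance line sits at band 13 from the umbo, so 170 − 13 = 157 bands formed after it.
157 − 3 false = 154 true bands after the disturbance line.
With 2 bands per year, 154 / 2 = 77 years.
1964 − 77 = 1887 CE.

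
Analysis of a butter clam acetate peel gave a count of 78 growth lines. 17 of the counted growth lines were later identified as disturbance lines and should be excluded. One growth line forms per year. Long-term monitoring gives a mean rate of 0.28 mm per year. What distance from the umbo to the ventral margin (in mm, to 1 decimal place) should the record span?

17.1 mm

Correcting the raw count gives 78 − 17 = 61 true growth lines.
Predicted length = 0.28 mm/year × 61 years = 17.1 mm.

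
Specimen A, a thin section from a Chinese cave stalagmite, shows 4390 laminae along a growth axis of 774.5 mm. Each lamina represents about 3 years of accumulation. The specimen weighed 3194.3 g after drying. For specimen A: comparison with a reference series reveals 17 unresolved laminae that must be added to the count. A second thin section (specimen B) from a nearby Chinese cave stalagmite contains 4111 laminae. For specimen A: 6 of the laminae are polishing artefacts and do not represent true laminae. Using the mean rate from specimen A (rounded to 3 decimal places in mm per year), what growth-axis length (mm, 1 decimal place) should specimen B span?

727.6 mm

Specimen A: correcting the raw count gives 4390 − 6 + 17 = 4401 true laminae.
Specimen A: multiplying by 3 years per lamina: 4401 × 3 = 13203 years.
A: Mean rate = 774.5 mm / 13203 years ≈ 0.059 mm per year.
Specimen B: multiplying by 3 years per lamina: 4111 × 3 = 12333 years. For B, 0.059 mm/year × 12333 years = 727.6 mm.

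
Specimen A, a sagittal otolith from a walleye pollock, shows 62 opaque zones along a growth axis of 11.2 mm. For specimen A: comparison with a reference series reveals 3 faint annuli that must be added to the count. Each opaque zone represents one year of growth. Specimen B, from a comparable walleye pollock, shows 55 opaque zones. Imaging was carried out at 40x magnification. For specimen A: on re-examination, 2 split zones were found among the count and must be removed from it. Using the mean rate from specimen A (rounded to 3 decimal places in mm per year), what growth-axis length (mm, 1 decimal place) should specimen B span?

Specimen A: correcting the raw count gives 62 − 2 + 3 = 63 true opaque zones.
A: Mean rate = 11.2 mm / 63 years ≈ 0.178 mm/yr.
For B, 0.178 mm/year × 55 years = 9.8 mm.

9.8 mm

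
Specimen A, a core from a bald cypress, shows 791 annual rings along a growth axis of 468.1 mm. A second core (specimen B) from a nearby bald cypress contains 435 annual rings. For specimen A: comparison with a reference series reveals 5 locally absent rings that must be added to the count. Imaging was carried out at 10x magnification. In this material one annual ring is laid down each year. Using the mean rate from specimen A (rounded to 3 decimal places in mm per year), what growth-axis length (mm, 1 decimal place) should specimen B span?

255.8 mm

Specimen A: adjusted count: 791 + 5 = 796 annual rings.
A: Extension rate ≈ 468.1 / 796 = 0.588 mm/year.
Length of B = 0.588 × 435 = 255.8 mm.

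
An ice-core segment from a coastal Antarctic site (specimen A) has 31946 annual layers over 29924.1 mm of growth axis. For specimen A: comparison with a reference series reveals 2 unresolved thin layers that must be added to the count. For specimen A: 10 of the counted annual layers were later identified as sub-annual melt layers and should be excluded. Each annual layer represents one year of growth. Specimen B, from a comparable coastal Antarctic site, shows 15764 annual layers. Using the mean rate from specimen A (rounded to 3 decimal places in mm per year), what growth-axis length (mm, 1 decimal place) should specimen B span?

14770.9 mm

Specimen A: adjusted count: 31946 − 10 + 2 = 31938 annual layers.
A: 29924.1 mm over 31938 years gives 29924.1 / 31938 ≈ 0.937 mm per year.
For B, 0.937 mm/year × 15764 years = 14770.9 mm.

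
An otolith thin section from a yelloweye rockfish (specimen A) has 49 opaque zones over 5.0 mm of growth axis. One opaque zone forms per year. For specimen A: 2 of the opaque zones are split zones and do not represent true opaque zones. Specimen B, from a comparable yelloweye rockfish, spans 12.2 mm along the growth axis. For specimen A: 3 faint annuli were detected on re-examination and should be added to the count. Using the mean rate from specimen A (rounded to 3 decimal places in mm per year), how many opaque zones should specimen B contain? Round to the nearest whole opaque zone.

122 opaque zones

Specimen A: true opaque zone count = 49 − 2 + 3 = 50.
A: 5.0 mm over 50 years gives 5.0 / 50 ≈ 0.100 mm/yr.
For B, 12.2 / 0.100 = 122.00 years ≈ 122 opaque zones.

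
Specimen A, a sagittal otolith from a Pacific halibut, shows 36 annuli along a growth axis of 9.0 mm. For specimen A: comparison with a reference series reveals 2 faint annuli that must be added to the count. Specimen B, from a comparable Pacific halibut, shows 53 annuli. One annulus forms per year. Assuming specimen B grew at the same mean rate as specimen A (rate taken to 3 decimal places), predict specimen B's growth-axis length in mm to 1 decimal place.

12.6 mm

Specimen A: true annulus count = 36 + 2 = 38.
A: Extension rate ≈ 9.0 / 38 = 0.237 mm/year.
Length of B = 0.237 × 53 = 12.6 mm.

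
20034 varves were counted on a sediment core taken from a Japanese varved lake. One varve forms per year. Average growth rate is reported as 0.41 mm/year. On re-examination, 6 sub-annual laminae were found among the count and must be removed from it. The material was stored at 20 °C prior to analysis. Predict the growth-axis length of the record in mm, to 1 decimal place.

True varve count = 20034 − 6 = 20028.
20028 years at 0.41 mm/year gives 0.41 × 20028 = 8211.5 mm.

8211.5 mm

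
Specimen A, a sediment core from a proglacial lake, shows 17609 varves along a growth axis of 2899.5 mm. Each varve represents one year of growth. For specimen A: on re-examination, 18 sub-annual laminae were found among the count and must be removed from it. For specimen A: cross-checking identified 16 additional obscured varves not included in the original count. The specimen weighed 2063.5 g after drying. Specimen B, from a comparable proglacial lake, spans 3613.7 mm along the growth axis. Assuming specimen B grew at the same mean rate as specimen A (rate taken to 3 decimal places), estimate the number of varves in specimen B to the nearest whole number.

Specimen A: after corrections the count is 17609 − 18 + 16 = 17607 varves.
A: 2899.5 mm over 17607 years gives 2899.5 / 17607 ≈ 0.165 mm/year.
For B, 3613.7 / 0.165 = 21901.21 years ≈ 21901 varves.

21901 varves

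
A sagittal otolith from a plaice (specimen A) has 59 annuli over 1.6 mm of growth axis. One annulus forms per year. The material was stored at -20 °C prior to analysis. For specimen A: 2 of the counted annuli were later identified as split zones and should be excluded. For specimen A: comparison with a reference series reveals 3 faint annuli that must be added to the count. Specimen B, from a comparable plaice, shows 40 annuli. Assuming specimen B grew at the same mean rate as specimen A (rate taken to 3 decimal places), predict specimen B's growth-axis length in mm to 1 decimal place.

Specimen A: correcting the raw count gives 59 − 2 + 3 = 60 true annuli.
A: Mean rate = 1.6 mm / 60 years ≈ 0.027 mm per year.
Length of B = 0.027 × 40 = 1.1 mm.

1.1 mm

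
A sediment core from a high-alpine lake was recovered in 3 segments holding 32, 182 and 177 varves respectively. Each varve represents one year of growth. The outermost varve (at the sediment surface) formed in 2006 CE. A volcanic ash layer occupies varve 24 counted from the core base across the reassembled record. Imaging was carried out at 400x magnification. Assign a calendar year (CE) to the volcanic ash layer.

Total varves = 32 + 182 + 177 = 391.
The volcanic ash layer sits at varve 24 from the core base, so 391 − 24 = 367 varves formed after it.
2006 − 367 = 1639 CE.

1639 CE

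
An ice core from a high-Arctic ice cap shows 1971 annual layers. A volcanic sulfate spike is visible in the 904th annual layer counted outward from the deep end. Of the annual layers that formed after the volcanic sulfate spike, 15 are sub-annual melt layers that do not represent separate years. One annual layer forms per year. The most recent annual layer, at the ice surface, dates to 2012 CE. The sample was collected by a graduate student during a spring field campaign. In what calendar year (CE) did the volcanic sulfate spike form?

960 CE

Between annual layer 904 and the ice surface there are 1971 − 904 = 1067 annual layers.
Excluding 15 false annual layers: 1067 − 15 = 1052.
2012 − 1052 = 960 CE.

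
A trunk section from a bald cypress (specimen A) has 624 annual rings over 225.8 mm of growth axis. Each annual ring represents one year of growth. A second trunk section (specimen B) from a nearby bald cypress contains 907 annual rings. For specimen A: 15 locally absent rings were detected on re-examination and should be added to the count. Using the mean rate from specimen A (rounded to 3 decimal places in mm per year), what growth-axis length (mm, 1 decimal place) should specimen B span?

Specimen A: after corrections the count is 624 + 15 = 639 annual rings.
A: Mean rate = 225.8 mm / 639 years ≈ 0.353 mm/yr.
B's length ≈ 0.353 × 907 = 320.2 mm.

320.2 mm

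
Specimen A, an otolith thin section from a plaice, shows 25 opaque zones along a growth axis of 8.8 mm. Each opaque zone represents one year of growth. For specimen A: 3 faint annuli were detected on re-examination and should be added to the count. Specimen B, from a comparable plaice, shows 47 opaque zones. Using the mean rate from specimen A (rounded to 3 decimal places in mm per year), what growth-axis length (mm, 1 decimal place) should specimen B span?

14.8 mm

Specimen A: true opaque zone count = 25 + 3 = 28.
A: Mean rate = 8.8 mm / 28 years ≈ 0.314 mm/year.
For B, 0.314 mm/year × 47 years = 14.8 mm.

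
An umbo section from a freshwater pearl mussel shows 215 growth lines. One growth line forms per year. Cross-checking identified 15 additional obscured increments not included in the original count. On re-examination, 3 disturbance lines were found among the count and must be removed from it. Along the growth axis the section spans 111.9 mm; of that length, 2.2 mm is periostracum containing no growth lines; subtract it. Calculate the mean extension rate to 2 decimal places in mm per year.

0.48 mm per year

After corrections the count is 215 − 3 + 15 = 227 growth lines.
Net length = 111.9 − 2.2 = 109.7 mm.
Mean rate = 109.7 mm / 227 years ≈ 0.48 mm per year.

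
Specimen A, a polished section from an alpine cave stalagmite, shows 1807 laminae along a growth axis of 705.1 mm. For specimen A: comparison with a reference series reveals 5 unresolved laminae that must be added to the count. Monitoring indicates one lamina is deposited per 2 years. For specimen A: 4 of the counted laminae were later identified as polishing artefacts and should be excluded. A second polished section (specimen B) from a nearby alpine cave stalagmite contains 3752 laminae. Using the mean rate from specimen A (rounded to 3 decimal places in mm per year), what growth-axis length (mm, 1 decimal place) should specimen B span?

Specimen A: correcting the raw count gives 1807 − 4 + 5 = 1808 true laminae.
Specimen A: 1808 laminae at 2 years each span 1808 × 2 = 3616 years.
A: 705.1 mm over 3616 years gives 705.1 / 3616 ≈ 0.195 mm per year.
Specimen B: at 2 years per lamina, 3752 × 2 = 7504 years. Length of B = 0.195 × 7504 = 1463.3 mm.

1463.3 mm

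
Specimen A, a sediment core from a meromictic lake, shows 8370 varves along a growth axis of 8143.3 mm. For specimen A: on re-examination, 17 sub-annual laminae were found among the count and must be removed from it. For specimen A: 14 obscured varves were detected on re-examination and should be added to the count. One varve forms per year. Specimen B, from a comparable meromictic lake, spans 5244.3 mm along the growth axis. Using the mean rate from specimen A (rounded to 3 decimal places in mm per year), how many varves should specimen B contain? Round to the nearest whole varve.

Specimen A: after corrections the count is 8370 − 17 + 14 = 8367 varves.
A: 8143.3 mm over 8367 years gives 8143.3 / 8367 ≈ 0.973 mm/yr.
For B, 5244.3 / 0.973 = 5389.83 years ≈ 5390 varves.

5390 varves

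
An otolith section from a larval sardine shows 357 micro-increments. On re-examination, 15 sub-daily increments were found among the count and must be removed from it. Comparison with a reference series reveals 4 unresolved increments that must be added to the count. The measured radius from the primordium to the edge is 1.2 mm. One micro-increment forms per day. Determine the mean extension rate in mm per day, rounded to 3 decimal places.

Adjusted count: 357 − 15 + 4 = 346 micro-increments.
Mean rate = 1.2 mm / 346 days ≈ 0.003 mm per day.

0.003 mm per day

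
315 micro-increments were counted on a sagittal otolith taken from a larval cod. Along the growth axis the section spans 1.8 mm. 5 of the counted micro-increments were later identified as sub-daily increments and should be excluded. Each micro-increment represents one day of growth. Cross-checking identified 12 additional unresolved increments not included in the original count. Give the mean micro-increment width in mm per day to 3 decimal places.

Adjusted count: 315 − 5 + 12 = 322 micro-increments.
1.8 mm over 322 days gives 1.8 / 322 ≈ 0.006 mm per day.

0.006 mm per day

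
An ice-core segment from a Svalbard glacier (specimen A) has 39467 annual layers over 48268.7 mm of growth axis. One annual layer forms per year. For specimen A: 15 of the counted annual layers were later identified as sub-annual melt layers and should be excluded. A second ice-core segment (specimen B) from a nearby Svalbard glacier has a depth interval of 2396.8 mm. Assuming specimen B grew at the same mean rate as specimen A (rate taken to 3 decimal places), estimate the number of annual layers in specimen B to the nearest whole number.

Specimen A: correcting the raw count gives 39467 − 15 = 39452 true annual layers.
A: 48268.7 mm over 39452 years gives 48268.7 / 39452 ≈ 1.223 mm/year.
For B, 2396.8 / 1.223 = 1959.77 years ≈ 1960 annual layers.

1960 annual layers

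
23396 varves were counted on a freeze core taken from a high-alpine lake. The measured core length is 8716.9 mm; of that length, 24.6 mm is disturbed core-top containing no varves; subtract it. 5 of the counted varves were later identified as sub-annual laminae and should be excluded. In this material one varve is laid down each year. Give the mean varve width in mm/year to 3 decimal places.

0.372 mm/year

True varve count = 23396 − 5 = 23391.
Net length = 8716.9 − 24.6 = 8692.3 mm.
Mean rate = 8692.3 mm / 23391 years ≈ 0.372 mm/year.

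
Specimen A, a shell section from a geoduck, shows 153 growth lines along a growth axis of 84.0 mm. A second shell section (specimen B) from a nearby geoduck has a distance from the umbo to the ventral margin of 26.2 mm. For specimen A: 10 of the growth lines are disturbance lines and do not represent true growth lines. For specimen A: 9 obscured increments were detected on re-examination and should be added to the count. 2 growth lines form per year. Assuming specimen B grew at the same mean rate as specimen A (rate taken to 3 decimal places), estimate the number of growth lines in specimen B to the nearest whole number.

47 growth lines

Specimen A: after corrections the count is 153 − 10 + 9 = 152 growth lines.
Specimen A: dividing by 2 growth lines per year: 152 / 2 = 76 years.
A: Mean rate = 84.0 mm / 76 years ≈ 1.105 mm/year.
Specimen B: 26.2 mm / 1.105 mm per year = 23.71 years; at 2 growth lines per year that is 23.71 × 2 ≈ 47 growth lines.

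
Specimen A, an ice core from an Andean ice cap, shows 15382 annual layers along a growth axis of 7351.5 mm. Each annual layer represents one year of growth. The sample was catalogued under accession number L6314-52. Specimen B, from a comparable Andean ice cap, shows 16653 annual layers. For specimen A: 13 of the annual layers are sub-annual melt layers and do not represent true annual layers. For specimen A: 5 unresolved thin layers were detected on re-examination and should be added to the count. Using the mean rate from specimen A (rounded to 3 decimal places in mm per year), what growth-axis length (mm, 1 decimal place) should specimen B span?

7960.1 mm

Specimen A: correcting the raw count gives 15382 − 13 + 5 = 15374 true annual layers.
A: Extension rate ≈ 7351.5 / 15374 = 0.478 mm/year.
B's length ≈ 0.478 × 16653 = 7960.1 mm.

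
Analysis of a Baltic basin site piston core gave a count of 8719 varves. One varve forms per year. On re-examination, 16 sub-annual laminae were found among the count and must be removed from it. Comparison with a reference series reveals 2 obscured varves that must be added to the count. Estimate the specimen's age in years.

True varve count = 8719 − 16 + 2 = 8705.
One varve per year makes the duration 8705 years.

8705 years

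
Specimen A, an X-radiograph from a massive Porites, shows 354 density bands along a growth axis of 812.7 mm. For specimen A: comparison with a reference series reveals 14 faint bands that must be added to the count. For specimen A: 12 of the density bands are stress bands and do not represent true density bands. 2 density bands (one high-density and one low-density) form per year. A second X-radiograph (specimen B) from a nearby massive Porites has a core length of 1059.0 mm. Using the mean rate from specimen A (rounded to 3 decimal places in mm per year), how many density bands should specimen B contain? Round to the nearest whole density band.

Specimen A: after corrections the count is 354 − 12 + 14 = 356 density bands.
Specimen A: with 2 density bands per year, 356 / 2 = 178 years.
A: 812.7 mm over 178 years gives 812.7 / 178 ≈ 4.566 mm per year.
B spans 1059.0 / 4.566 = 231.93 years; at 2 density bands per year that is 231.93 × 2 ≈ 464 density bands.

464 density bands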